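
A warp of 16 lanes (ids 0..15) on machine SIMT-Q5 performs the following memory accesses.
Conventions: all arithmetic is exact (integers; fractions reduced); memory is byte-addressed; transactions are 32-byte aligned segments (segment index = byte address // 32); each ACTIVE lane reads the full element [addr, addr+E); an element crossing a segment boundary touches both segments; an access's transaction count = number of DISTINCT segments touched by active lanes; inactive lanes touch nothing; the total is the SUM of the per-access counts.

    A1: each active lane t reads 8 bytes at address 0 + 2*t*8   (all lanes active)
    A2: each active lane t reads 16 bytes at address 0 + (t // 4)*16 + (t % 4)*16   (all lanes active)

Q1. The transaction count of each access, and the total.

A1: 8 transactions
A2: 4 transactions

Answer: 8,4; total 12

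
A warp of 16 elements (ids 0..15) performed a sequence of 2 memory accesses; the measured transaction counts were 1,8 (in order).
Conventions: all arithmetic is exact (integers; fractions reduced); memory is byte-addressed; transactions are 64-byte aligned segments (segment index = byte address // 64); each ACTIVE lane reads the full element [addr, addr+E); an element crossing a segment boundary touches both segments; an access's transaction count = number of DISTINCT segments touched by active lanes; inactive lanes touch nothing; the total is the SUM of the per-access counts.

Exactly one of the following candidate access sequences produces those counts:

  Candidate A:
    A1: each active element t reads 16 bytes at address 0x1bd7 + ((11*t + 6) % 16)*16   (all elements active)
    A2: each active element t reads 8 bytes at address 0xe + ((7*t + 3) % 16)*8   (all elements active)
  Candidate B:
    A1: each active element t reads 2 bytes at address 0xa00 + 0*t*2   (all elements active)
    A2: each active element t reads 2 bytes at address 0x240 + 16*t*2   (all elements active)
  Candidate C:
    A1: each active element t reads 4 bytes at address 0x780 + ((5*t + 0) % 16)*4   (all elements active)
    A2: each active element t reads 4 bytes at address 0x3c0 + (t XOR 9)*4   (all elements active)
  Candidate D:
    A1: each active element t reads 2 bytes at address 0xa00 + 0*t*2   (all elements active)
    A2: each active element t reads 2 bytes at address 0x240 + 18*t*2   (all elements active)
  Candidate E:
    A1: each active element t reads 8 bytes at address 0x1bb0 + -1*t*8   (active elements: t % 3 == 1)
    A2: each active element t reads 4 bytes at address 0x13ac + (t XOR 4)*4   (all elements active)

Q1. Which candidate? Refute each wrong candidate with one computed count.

A: A1 gives 5 transactions, not 1
C: A2 gives 1 transaction, not 8
D: A2 gives 9 transactions, not 8
E: A1 gives 2 transactions, not 1
B: all counts match (1,8)

Answer: B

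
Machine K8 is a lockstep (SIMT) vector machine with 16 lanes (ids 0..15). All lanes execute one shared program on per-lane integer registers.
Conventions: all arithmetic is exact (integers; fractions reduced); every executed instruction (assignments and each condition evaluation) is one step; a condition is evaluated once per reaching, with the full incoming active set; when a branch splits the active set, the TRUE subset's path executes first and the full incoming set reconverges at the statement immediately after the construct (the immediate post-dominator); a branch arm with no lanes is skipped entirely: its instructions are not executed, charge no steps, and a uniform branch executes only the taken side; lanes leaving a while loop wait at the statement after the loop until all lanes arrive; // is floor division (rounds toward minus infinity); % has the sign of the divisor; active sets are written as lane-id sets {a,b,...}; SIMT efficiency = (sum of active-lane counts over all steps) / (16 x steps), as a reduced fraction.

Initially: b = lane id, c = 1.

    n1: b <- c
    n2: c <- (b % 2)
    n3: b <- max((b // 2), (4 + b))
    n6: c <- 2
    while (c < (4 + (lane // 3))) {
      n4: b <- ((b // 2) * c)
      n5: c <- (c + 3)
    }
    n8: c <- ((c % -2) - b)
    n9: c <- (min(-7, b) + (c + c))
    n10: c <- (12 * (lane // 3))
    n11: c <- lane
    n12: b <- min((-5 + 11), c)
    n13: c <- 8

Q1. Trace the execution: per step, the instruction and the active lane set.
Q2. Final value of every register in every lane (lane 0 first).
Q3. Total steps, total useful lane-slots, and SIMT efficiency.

step 0: b <- c                       {0,1,2,3,4,5,6,7,8,9,10,11,12,13,14,15}
step 1: c <- (b % 2)                 {0,1,2,3,4,5,6,7,8,9,10,11,12,13,14,15}
step 2: b <- max((b // 2), (4 + b))  {0,1,2,3,4,5,6,7,8,9,10,11,12,13,14,15}
step 3: c <- 2                       {0,1,2,3,4,5,6,7,8,9,10,11,12,13,14,15}
step 4: eval (c < (4 + (lane // 3))) {0,1,2,3,4,5,6,7,8,9,10,11,12,13,14,15}
step 5: b <- ((b // 2) * c)          {0,1,2,3,4,5,6,7,8,9,10,11,12,13,14,15}
step 6: c <- (c + 3)                 {0,1,2,3,4,5,6,7,8,9,10,11,12,13,14,15}
step 7: eval (c < (4 + (lane // 3))) {0,1,2,3,4,5,6,7,8,9,10,11,12,13,14,15}
step 8: b <- ((b // 2) * c)          {6,7,8,9,10,11,12,13,14,15}
step 9: c <- (c + 3)                 {6,7,8,9,10,11,12,13,14,15}
step 10: eval (c < (4 + (lane // 3))) {6,7,8,9,10,11,12,13,14,15}
step 11: b <- ((b // 2) * c)          {15}
step 12: c <- (c + 3)                 {15}
step 13: eval (c < (4 + (lane // 3))) {15}
step 14: c <- ((c % -2) - b)          {0,1,2,3,4,5,6,7,8,9,10,11,12,13,14,15}
step 15: c <- (min(-7, b) + (c + c))  {0,1,2,3,4,5,6,7,8,9,10,11,12,13,14,15}
step 16: c <- (12 * (lane // 3))      {0,1,2,3,4,5,6,7,8,9,10,11,12,13,14,15}
step 17: c <- lane                    {0,1,2,3,4,5,6,7,8,9,10,11,12,13,14,15}
step 18: b <- min((-5 + 11), c)       {0,1,2,3,4,5,6,7,8,9,10,11,12,13,14,15}
step 19: c <- 8                       {0,1,2,3,4,5,6,7,8,9,10,11,12,13,14,15}

Answer: 20 steps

b: 0,1,2,3,4,5,6,6,6,6,6,6,6,6,6,6
c: 8,8,8,8,8,8,8,8,8,8,8,8,8,8,8,8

steps = 20; useful = 257; efficiency = 257/320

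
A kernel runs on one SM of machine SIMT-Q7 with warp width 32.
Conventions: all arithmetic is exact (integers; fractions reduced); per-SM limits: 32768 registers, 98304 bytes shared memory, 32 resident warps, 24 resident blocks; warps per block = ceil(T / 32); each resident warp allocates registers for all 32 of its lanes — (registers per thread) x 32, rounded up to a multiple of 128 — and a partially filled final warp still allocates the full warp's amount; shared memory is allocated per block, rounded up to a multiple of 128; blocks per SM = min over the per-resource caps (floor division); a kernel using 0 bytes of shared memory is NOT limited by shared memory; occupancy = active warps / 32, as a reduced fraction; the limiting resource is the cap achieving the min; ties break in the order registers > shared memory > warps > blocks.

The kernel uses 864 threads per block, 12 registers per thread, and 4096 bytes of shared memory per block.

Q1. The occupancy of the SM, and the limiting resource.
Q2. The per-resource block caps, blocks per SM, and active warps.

Answer: occupancy 27/32, limited by warps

registers: 3 blocks
shared memory: 24 blocks
warps: 1 block
blocks: 24 blocks

Answer: 1 block, 27 active warps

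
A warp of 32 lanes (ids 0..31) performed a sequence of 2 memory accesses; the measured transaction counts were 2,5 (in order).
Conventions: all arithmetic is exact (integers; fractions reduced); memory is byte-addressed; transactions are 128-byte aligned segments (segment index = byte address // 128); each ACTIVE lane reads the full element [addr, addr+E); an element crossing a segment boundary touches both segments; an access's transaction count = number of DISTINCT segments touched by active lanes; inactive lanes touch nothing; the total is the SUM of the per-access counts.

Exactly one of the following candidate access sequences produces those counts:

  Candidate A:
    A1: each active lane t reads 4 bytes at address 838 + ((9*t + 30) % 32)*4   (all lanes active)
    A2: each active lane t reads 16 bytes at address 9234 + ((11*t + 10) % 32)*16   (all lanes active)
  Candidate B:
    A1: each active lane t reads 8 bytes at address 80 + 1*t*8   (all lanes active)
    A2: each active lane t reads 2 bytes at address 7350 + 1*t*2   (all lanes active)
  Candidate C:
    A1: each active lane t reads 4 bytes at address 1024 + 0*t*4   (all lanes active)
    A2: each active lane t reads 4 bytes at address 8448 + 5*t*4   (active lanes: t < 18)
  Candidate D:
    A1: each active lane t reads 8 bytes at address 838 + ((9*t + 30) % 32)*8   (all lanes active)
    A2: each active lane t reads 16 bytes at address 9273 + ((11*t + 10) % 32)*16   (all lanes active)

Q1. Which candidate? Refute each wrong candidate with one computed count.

B: A1 gives 3 transactions, not 2
C: A1 gives 1 transaction, not 2
D: A1 gives 3 transactions, not 2
A: all counts match (2,5)

Answer: A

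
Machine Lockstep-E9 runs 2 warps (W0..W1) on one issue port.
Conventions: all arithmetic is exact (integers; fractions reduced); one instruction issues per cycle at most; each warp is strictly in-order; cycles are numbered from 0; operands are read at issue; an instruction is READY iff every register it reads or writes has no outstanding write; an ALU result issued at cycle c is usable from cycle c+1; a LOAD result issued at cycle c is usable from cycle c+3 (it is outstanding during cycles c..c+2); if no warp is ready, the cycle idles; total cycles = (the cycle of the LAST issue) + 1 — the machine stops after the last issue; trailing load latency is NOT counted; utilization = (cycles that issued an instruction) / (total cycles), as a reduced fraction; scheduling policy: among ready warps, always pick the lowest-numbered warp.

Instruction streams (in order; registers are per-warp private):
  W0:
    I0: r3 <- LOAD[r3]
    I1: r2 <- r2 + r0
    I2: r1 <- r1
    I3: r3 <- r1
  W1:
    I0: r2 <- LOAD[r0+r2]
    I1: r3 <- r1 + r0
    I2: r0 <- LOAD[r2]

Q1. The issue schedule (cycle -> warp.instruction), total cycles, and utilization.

cycle 0: W0.I0
cycle 1: W0.I1
cycle 2: W0.I2
cycle 3: W0.I3
cycle 4: W1.I0
cycle 5: W1.I1
cycle 6: idle
cycle 7: W1.I2

Answer: 8 cycles, utilization 7/8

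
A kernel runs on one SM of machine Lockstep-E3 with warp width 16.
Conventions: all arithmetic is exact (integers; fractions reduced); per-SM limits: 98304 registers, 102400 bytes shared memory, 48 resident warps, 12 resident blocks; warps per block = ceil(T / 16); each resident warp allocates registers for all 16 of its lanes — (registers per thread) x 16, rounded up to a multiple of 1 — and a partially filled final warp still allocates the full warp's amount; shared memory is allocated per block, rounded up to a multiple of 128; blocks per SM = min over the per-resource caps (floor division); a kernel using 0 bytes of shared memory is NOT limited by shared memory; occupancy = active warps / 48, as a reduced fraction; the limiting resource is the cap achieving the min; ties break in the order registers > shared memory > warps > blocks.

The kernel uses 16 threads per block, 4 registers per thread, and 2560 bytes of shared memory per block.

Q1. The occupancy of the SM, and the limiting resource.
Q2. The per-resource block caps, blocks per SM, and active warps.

Answer: occupancy 1/4, limited by blocks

registers: 1536 blocks
shared memory: 40 blocks
warps: 48 blocks
blocks: 12 blocks

Answer: 12 blocks, 12 active warps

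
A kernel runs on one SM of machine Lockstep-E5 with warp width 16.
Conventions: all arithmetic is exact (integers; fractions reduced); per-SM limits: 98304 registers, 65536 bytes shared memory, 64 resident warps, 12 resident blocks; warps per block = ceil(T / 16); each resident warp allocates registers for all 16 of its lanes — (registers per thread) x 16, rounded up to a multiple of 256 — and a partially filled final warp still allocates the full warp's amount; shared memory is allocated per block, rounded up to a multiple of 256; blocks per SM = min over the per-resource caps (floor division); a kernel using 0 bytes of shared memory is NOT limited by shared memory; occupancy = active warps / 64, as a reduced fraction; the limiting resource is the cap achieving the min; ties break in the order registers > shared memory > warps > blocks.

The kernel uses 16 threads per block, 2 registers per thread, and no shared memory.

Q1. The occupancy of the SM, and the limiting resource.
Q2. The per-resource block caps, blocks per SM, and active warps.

Answer: occupancy 3/16, limited by blocks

registers: 384 blocks
shared memory: no limit (kernel uses none)
warps: 64 blocks
blocks: 12 blocks

Answer: 12 blocks, 12 active warps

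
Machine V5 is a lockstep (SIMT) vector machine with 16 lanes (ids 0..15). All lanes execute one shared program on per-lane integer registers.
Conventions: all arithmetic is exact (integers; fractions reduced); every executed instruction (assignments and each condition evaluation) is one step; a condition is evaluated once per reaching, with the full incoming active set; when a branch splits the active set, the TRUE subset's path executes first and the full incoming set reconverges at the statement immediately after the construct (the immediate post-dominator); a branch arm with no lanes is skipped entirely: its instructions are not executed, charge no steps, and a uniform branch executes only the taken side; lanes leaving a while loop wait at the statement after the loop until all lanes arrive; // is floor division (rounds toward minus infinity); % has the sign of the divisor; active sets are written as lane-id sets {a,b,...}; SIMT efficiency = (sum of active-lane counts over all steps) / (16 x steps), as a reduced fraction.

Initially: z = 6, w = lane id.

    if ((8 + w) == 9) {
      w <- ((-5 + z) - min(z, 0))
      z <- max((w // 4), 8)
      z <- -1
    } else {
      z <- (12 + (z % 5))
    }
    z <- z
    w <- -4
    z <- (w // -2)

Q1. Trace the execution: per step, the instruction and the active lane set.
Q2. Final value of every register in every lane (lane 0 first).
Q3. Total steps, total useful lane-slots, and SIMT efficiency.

step 0: eval ((8 + w) == 9)          {0,1,2,3,4,5,6,7,8,9,10,11,12,13,14,15}
step 1: w <- ((-5 + z) - min(z, 0))  {1}
step 2: z <- max((w // 4), 8)        {1}
step 3: z <- -1                      {1}
step 4: z <- (12 + (z % 5))          {0,2,3,4,5,6,7,8,9,10,11,12,13,14,15}
step 5: z <- z                       {0,1,2,3,4,5,6,7,8,9,10,11,12,13,14,15}
step 6: w <- -4                      {0,1,2,3,4,5,6,7,8,9,10,11,12,13,14,15}
step 7: z <- (w // -2)               {0,1,2,3,4,5,6,7,8,9,10,11,12,13,14,15}

Answer: 8 steps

z: 2,2,2,2,2,2,2,2,2,2,2,2,2,2,2,2
w: -4,-4,-4,-4,-4,-4,-4,-4,-4,-4,-4,-4,-4,-4,-4,-4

steps = 8; useful = 82; efficiency = 82/128 = 41/64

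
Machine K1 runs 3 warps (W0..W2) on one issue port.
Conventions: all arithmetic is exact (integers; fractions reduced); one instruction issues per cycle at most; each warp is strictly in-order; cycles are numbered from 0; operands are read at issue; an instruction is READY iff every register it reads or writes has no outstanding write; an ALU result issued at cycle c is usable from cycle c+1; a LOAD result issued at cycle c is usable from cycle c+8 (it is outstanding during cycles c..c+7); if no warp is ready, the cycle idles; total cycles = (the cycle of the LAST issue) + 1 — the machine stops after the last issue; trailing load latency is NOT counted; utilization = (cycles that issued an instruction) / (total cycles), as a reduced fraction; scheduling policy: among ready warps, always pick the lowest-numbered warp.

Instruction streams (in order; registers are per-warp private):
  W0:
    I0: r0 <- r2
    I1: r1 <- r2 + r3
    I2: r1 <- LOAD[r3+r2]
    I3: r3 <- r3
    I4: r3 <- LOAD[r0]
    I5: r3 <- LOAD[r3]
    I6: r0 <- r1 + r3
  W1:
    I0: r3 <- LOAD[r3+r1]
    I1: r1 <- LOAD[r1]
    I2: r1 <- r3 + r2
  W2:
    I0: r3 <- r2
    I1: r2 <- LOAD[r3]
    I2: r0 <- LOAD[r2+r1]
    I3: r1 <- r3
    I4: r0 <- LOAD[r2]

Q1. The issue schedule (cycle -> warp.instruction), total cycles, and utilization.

cycle 0: W0.I0
cycle 1: W0.I1
cycle 2: W0.I2
cycle 3: W0.I3
cycle 4: W0.I4
cycle 5: W1.I0
cycle 6: W1.I1
cycle 7: W2.I0
cycle 8: W2.I1
cycle 9: idle
cycle 10: idle
cycle 11: idle
cycle 12: W0.I5
cycle 13: idle
cycle 14: W1.I2
cycle 15: idle
cycle 16: W2.I2
cycle 17: W2.I3
cycle 18: idle
cycle 19: idle
cycle 20: W0.I6
cycle 21: idle
cycle 22: idle
cycle 23: idle
cycle 24: W2.I4

Answer: 25 cycles, utilization 3/5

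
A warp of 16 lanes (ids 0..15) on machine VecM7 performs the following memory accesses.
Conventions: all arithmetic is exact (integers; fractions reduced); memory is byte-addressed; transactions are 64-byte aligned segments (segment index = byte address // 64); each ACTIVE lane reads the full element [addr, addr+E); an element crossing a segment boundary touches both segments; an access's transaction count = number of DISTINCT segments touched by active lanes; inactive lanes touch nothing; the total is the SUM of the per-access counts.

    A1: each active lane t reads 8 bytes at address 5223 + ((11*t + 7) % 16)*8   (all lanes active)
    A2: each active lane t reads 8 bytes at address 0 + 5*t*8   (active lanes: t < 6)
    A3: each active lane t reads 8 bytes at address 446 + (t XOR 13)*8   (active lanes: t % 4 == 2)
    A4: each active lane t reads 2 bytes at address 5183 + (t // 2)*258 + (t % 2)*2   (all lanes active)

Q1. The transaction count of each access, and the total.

A1: 3 transactions
A2: 4 transactions
A3: 2 transactions
A4: 9 transactions

Answer: 3,4,2,9; total 18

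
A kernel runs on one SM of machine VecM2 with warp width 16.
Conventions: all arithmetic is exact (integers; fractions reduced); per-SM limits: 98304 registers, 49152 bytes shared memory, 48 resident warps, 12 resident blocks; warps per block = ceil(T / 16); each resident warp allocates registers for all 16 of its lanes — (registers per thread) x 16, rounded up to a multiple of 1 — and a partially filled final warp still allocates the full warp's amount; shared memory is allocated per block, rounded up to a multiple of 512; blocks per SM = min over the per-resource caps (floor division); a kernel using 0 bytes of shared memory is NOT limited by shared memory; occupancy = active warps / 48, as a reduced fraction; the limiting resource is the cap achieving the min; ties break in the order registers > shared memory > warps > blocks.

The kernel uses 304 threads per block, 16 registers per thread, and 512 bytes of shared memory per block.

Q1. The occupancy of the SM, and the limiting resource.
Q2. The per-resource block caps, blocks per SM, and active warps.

Answer: occupancy 19/24, limited by warps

registers: 20 blocks
shared memory: 96 blocks
warps: 2 blocks
blocks: 12 blocks

Answer: 2 blocks, 38 active warps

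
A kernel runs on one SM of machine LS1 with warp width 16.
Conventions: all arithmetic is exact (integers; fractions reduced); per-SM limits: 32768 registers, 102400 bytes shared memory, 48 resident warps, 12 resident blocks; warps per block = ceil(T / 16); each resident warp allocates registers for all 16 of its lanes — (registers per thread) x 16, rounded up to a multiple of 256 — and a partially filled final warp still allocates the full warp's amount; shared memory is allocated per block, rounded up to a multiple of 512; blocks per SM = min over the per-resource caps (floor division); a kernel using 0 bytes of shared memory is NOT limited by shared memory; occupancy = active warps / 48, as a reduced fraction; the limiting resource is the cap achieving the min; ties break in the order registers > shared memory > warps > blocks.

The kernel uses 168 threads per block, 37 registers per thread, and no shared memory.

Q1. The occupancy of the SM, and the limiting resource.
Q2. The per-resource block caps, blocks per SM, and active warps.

Answer: occupancy 11/16, limited by registers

registers: 3 blocks
shared memory: no limit (kernel uses none)
warps: 4 blocks
blocks: 12 blocks

Answer: 3 blocks, 33 active warps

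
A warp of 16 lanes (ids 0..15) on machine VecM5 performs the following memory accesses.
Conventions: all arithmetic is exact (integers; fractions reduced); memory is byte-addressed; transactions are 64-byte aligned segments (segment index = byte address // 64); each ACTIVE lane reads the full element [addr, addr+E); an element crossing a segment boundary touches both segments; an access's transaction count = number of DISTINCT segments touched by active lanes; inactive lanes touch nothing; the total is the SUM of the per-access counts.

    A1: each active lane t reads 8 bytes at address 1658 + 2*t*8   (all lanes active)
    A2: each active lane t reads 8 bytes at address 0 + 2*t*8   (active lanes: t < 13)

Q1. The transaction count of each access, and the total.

A1: 5 transactions
A2: 4 transactions

Answer: 5,4; total 9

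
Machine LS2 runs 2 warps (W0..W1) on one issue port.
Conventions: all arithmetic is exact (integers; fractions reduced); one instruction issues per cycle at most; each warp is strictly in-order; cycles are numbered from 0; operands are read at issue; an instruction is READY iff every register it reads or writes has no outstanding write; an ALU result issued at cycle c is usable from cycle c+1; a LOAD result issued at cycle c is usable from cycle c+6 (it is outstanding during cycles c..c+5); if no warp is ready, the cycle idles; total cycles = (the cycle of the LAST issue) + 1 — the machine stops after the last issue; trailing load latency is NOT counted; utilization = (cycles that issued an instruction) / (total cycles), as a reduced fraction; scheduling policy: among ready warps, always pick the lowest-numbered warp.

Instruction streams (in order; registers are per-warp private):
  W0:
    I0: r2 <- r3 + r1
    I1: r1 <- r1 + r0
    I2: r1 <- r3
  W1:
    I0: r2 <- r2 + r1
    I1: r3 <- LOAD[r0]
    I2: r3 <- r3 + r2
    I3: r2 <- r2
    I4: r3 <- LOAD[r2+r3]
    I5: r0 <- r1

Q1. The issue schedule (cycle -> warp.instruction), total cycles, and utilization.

cycle 0: W0.I0
cycle 1: W0.I1
cycle 2: W0.I2
cycle 3: W1.I0
cycle 4: W1.I1
cycle 5: idle
cycle 6: idle
cycle 7: idle
cycle 8: idle
cycle 9: idle
cycle 10: W1.I2
cycle 11: W1.I3
cycle 12: W1.I4
cycle 13: W1.I5

Answer: 14 cycles, utilization 9/14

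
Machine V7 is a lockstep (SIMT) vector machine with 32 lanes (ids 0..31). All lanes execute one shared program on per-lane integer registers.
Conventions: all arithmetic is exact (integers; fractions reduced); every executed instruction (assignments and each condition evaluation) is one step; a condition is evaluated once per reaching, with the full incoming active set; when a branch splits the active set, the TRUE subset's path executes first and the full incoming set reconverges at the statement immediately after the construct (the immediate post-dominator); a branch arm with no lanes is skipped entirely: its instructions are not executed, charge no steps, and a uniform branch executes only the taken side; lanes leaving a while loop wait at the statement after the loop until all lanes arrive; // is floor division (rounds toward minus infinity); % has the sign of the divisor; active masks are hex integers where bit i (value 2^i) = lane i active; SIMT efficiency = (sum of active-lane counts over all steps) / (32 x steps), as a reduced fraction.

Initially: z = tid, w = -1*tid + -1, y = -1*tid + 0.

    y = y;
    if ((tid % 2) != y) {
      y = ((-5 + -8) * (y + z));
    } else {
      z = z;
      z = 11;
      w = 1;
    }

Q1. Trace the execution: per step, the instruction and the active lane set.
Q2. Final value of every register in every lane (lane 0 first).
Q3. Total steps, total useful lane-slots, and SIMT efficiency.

step 0: y <- y                       0xffffffff
step 1: eval ((tid % 2) != y)        0xffffffff
step 2: y <- ((-5 + -8) * (y + z))   0xfffffffe
step 3: z <- z                       0x00000001
step 4: z <- 11                      0x00000001
step 5: w <- 1                       0x00000001

Answer: 6 steps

z: 11,1,2,3,4,5,6,7,8,9,10,11,12,13,14,15,16,17,18,19,20,21,22,23,24,25,26,27,28,29,30,31
w: 1,-2,-3,-4,-5,-6,-7,-8,-9,-10,-11,-12,-13,-14,-15,-16,-17,-18,-19,-20,-21,-22,-23,-24,-25,-26,-27,-28,-29,-30,-31,-32
y: 0,0,0,0,0,0,0,0,0,0,0,0,0,0,0,0,0,0,0,0,0,0,0,0,0,0,0,0,0,0,0,0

steps = 6; useful = 98; efficiency = 98/192 = 49/96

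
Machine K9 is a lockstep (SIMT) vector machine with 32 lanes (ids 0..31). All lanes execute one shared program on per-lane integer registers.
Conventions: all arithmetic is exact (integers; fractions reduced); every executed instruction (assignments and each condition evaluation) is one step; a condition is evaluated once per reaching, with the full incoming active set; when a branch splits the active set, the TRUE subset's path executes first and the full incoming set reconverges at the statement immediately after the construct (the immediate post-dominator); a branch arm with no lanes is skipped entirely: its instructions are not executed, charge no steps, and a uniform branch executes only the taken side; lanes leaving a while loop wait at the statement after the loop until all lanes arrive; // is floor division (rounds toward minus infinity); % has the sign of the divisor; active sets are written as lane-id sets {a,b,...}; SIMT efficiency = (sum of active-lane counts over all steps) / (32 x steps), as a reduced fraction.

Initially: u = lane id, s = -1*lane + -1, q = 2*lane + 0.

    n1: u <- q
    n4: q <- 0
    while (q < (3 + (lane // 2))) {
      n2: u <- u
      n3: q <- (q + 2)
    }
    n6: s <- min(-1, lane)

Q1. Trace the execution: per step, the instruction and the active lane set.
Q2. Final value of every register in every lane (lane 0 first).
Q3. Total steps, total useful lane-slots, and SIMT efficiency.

step 0: u <- q                       {0,1,2,3,4,5,6,7,8,9,10,11,12,13,14,15,16,17,18,19,20,21,22,23,24,25,26,27,28,29,30,31}
step 1: q <- 0                       {0,1,2,3,4,5,6,7,8,9,10,11,12,13,14,15,16,17,18,19,20,21,22,23,24,25,26,27,28,29,30,31}
step 2: eval (q < (3 + (lane // 2))) {0,1,2,3,4,5,6,7,8,9,10,11,12,13,14,15,16,17,18,19,20,21,22,23,24,25,26,27,28,29,30,31}
step 3: u <- u                       {0,1,2,3,4,5,6,7,8,9,10,11,12,13,14,15,16,17,18,19,20,21,22,23,24,25,26,27,28,29,30,31}
step 4: q <- (q + 2)                 {0,1,2,3,4,5,6,7,8,9,10,11,12,13,14,15,16,17,18,19,20,21,22,23,24,25,26,27,28,29,30,31}
step 5: eval (q < (3 + (lane // 2))) {0,1,2,3,4,5,6,7,8,9,10,11,12,13,14,15,16,17,18,19,20,21,22,23,24,25,26,27,28,29,30,31}
step 6: u <- u                       {0,1,2,3,4,5,6,7,8,9,10,11,12,13,14,15,16,17,18,19,20,21,22,23,24,25,26,27,28,29,30,31}
step 7: q <- (q + 2)                 {0,1,2,3,4,5,6,7,8,9,10,11,12,13,14,15,16,17,18,19,20,21,22,23,24,25,26,27,28,29,30,31}
step 8: eval (q < (3 + (lane // 2))) {0,1,2,3,4,5,6,7,8,9,10,11,12,13,14,15,16,17,18,19,20,21,22,23,24,25,26,27,28,29,30,31}
step 9: u <- u                       {4,5,6,7,8,9,10,11,12,13,14,15,16,17,18,19,20,21,22,23,24,25,26,27,28,29,30,31}
step 10: q <- (q + 2)                 {4,5,6,7,8,9,10,11,12,13,14,15,16,17,18,19,20,21,22,23,24,25,26,27,28,29,30,31}
step 11: eval (q < (3 + (lane // 2))) {4,5,6,7,8,9,10,11,12,13,14,15,16,17,18,19,20,21,22,23,24,25,26,27,28,29,30,31}
step 12: u <- u                       {8,9,10,11,12,13,14,15,16,17,18,19,20,21,22,23,24,25,26,27,28,29,30,31}
step 13: q <- (q + 2)                 {8,9,10,11,12,13,14,15,16,17,18,19,20,21,22,23,24,25,26,27,28,29,30,31}
step 14: eval (q < (3 + (lane // 2))) {8,9,10,11,12,13,14,15,16,17,18,19,20,21,22,23,24,25,26,27,28,29,30,31}
step 15: u <- u                       {12,13,14,15,16,17,18,19,20,21,22,23,24,25,26,27,28,29,30,31}
step 16: q <- (q + 2)                 {12,13,14,15,16,17,18,19,20,21,22,23,24,25,26,27,28,29,30,31}
step 17: eval (q < (3 + (lane // 2))) {12,13,14,15,16,17,18,19,20,21,22,23,24,25,26,27,28,29,30,31}
step 18: u <- u                       {16,17,18,19,20,21,22,23,24,25,26,27,28,29,30,31}
step 19: q <- (q + 2)                 {16,17,18,19,20,21,22,23,24,25,26,27,28,29,30,31}
step 20: eval (q < (3 + (lane // 2))) {16,17,18,19,20,21,22,23,24,25,26,27,28,29,30,31}
step 21: u <- u                       {20,21,22,23,24,25,26,27,28,29,30,31}
step 22: q <- (q + 2)                 {20,21,22,23,24,25,26,27,28,29,30,31}
step 23: eval (q < (3 + (lane // 2))) {20,21,22,23,24,25,26,27,28,29,30,31}
step 24: u <- u                       {24,25,26,27,28,29,30,31}
step 25: q <- (q + 2)                 {24,25,26,27,28,29,30,31}
step 26: eval (q < (3 + (lane // 2))) {24,25,26,27,28,29,30,31}
step 27: u <- u                       {28,29,30,31}
step 28: q <- (q + 2)                 {28,29,30,31}
step 29: eval (q < (3 + (lane // 2))) {28,29,30,31}
step 30: s <- min(-1, lane)           {0,1,2,3,4,5,6,7,8,9,10,11,12,13,14,15,16,17,18,19,20,21,22,23,24,25,26,27,28,29,30,31}

Answer: 31 steps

u: 0,2,4,6,8,10,12,14,16,18,20,22,24,26,28,30,32,34,36,38,40,42,44,46,48,50,52,54,56,58,60,62
s: -1,-1,-1,-1,-1,-1,-1,-1,-1,-1,-1,-1,-1,-1,-1,-1,-1,-1,-1,-1,-1,-1,-1,-1,-1,-1,-1,-1,-1,-1,-1,-1
q: 4,4,4,4,6,6,6,6,8,8,8,8,10,10,10,10,12,12,12,12,14,14,14,14,16,16,16,16,18,18,18,18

steps = 31; useful = 656; efficiency = 656/992 = 41/62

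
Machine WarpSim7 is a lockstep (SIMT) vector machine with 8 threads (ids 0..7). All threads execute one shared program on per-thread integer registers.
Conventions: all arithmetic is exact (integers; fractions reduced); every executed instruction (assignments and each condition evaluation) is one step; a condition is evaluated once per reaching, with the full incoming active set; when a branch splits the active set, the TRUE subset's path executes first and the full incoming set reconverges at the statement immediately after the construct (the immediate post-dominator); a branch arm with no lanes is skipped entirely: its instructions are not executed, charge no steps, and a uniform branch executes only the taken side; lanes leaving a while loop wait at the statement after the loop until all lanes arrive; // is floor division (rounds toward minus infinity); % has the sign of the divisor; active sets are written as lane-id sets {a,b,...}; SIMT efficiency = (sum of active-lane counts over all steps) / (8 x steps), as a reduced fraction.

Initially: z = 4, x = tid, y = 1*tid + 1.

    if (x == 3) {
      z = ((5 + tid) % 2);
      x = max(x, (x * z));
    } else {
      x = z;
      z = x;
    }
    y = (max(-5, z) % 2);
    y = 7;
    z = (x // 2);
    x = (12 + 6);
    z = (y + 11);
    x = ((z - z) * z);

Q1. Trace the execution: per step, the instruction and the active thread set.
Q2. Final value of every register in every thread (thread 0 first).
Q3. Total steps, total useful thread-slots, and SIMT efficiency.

step 0: eval (x == 3)                {0,1,2,3,4,5,6,7}
step 1: z <- ((5 + tid) % 2)         {3}
step 2: x <- max(x, (x * z))         {3}
step 3: x <- z                       {0,1,2,4,5,6,7}
step 4: z <- x                       {0,1,2,4,5,6,7}
step 5: y <- (max(-5, z) % 2)        {0,1,2,3,4,5,6,7}
step 6: y <- 7                       {0,1,2,3,4,5,6,7}
step 7: z <- (x // 2)                {0,1,2,3,4,5,6,7}
step 8: x <- (12 + 6)                {0,1,2,3,4,5,6,7}
step 9: z <- (y + 11)                {0,1,2,3,4,5,6,7}
step 10: x <- ((z - z) * z)           {0,1,2,3,4,5,6,7}

Answer: 11 steps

z: 18,18,18,18,18,18,18,18
x: 0,0,0,0,0,0,0,0
y: 7,7,7,7,7,7,7,7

steps = 11; useful = 72; efficiency = 72/88 = 9/11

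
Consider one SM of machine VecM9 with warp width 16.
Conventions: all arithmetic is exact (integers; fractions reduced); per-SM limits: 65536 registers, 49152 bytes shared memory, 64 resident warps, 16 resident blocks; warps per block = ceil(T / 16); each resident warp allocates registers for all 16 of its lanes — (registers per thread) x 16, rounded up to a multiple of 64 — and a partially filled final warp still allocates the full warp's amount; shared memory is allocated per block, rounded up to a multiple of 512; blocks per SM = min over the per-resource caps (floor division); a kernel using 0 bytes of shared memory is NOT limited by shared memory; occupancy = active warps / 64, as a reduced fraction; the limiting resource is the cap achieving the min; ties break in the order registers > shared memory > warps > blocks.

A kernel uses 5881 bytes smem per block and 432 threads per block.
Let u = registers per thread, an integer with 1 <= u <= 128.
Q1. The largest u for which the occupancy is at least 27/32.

Answer: u = 72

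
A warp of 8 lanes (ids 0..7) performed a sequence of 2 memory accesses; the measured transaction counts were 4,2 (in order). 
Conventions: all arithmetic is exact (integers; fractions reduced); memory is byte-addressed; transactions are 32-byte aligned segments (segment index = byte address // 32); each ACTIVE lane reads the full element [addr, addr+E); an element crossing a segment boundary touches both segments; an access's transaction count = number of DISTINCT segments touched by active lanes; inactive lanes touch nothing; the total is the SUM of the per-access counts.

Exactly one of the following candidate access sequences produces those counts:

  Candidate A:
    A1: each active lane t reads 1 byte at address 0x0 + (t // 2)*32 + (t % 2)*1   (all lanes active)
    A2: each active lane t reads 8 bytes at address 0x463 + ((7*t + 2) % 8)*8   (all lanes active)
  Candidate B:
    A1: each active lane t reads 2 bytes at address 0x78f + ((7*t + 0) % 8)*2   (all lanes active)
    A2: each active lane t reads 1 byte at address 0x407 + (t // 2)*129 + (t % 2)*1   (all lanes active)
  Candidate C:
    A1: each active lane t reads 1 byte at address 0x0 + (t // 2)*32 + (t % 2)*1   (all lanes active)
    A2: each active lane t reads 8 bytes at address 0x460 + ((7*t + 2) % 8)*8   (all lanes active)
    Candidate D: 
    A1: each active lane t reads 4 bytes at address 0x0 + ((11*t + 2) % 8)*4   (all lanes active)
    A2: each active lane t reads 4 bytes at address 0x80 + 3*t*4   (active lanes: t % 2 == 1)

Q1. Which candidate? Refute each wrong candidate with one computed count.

A: A2 gives 3 transactions, not 2
B: A1 gives 1 transaction, not 4
D: A1 gives 1 transaction, not 4
C: all counts match (4,2)

Answer: C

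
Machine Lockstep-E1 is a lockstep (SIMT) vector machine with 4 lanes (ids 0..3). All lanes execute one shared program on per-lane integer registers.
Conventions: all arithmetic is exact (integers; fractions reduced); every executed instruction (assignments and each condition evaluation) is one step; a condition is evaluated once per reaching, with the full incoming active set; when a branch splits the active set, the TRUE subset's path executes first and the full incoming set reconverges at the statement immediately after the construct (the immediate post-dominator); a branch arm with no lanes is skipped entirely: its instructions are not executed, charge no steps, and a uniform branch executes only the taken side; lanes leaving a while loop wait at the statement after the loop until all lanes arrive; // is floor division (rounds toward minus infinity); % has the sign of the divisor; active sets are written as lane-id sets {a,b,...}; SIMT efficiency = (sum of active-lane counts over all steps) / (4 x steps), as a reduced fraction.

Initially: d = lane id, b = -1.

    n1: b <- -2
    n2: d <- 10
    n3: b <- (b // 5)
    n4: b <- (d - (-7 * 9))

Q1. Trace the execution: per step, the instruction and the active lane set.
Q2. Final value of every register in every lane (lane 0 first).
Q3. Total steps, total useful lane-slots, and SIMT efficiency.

step 0: b <- -2                      {0,1,2,3}
step 1: d <- 10                      {0,1,2,3}
step 2: b <- (b // 5)                {0,1,2,3}
step 3: b <- (d - (-7 * 9))          {0,1,2,3}

Answer: 4 steps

d: 10,10,10,10
b: 73,73,73,73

steps = 4; useful = 16; efficiency = 16/16 = 1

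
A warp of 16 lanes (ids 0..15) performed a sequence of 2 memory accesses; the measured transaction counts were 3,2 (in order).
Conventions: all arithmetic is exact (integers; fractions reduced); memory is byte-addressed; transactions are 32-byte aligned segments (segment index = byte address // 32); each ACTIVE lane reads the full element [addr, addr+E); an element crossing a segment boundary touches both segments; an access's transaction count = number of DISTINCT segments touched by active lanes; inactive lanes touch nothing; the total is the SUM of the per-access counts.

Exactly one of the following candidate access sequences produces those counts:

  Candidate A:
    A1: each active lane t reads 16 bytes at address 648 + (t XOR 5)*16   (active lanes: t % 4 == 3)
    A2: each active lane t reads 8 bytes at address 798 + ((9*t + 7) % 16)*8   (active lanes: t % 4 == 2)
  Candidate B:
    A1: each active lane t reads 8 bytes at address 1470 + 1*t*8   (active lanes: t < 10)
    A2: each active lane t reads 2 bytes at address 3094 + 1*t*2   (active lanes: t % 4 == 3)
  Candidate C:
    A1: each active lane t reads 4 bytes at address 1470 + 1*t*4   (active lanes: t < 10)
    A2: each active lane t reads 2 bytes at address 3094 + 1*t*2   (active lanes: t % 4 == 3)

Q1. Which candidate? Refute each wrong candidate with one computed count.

A: A1 gives 4 transactions, not 3
B: A1 gives 4 transactions, not 3
C: all counts match (3,2)

Answer: C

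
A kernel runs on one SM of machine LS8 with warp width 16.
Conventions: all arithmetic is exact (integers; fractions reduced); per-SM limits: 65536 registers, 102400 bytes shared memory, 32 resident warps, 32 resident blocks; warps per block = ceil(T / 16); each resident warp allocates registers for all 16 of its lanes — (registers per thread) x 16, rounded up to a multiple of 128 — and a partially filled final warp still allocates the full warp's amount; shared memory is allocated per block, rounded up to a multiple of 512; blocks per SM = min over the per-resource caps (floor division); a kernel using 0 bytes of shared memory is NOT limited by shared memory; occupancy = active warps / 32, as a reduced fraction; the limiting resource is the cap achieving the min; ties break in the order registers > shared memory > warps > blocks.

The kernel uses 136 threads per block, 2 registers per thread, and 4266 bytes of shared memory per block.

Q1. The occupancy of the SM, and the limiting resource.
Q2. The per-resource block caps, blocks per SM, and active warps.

Answer: occupancy 27/32, limited by warps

registers: 56 blocks
shared memory: 22 blocks
warps: 3 blocks
blocks: 32 blocks

Answer: 3 blocks, 27 active warps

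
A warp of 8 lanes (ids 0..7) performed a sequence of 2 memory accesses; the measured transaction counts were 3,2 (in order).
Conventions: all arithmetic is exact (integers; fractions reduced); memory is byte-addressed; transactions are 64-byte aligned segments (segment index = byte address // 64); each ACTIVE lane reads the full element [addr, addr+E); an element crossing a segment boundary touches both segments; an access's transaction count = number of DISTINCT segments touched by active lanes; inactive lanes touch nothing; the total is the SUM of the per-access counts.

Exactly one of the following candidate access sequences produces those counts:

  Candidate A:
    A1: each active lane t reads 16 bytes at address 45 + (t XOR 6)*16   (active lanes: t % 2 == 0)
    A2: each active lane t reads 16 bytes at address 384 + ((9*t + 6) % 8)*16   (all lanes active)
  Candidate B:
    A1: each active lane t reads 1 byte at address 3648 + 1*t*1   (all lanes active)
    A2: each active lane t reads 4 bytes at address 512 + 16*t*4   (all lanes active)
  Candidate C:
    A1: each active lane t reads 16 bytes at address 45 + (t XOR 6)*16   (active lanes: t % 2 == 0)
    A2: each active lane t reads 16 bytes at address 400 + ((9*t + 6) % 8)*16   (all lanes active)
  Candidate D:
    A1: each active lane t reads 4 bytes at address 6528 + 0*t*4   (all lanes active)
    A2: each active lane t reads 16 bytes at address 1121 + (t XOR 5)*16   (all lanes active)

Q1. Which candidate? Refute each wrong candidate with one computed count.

B: A1 gives 1 transaction, not 3
C: A2 gives 3 transactions, not 2
D: A1 gives 1 transaction, not 3
A: all counts match (3,2)

Answer: A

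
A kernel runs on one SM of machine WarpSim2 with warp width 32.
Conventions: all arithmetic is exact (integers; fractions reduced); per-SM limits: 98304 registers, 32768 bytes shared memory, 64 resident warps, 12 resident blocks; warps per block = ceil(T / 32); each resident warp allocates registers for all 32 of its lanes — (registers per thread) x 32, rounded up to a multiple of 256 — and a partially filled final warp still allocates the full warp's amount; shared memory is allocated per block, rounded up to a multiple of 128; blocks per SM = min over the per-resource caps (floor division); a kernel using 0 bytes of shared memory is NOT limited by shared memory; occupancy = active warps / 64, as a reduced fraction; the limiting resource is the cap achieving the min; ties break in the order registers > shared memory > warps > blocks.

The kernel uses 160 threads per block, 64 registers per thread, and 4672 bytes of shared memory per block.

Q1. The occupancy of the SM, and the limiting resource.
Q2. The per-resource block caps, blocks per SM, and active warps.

Answer: occupancy 15/32, limited by shared memory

registers: 9 blocks
shared memory: 6 blocks
warps: 12 blocks
blocks: 12 blocks

Answer: 6 blocks, 30 active warps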